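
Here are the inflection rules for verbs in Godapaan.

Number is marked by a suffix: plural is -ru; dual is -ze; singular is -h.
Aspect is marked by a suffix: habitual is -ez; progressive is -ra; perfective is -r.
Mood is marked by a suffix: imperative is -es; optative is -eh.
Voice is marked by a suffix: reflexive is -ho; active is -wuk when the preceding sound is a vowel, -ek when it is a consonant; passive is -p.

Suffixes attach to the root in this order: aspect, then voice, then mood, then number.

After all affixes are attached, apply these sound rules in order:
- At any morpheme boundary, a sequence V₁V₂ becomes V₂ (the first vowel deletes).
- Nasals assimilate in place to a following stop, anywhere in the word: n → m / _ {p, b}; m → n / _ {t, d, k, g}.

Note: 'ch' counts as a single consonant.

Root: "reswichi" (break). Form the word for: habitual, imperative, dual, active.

Attach aspect habitual -ez → reswichiez.
Attach voice active -ek (after consonant 'z') → reswichiezek.
Attach mood imperative -es → reswichiezekes.
Attach number dual -ze → reswichiezekesze.
Apply vowel deletion: reswichiezekesze → reswichezekesze.
Nasal assimilation: no change.

reswichezekesze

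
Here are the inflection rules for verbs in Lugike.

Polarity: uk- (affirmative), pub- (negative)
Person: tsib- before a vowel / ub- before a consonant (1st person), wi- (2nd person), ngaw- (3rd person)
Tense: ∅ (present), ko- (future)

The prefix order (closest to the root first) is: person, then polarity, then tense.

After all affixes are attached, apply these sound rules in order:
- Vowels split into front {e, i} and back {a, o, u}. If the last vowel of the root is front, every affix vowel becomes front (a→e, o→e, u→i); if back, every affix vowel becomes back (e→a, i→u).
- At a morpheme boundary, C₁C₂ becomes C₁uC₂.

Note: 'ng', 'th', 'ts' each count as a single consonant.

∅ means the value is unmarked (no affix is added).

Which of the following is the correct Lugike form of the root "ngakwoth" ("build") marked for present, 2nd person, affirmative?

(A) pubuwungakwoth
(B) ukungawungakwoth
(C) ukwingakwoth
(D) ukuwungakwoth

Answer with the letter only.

Attach person 2nd person wi- → wingakwoth.
Attach polarity affirmative uk- → ukwingakwoth.
tense = present: zero marking, form stays ukwingakwoth.
Apply vowel harmony: ukwingakwoth → ukwungakwoth.
Apply epenthesis: ukwungakwoth → ukuwungakwoth.
So the correct form is ukuwungakwoth, option (D).
(A) pubuwungakwoth is wrong: it uses negative instead of affirmative for polarity.
(B) ukungawungakwoth is wrong: it uses 3rd person instead of 2nd person for person.
(C) ukwingakwoth is wrong: it fails to apply the sound rule(s).

D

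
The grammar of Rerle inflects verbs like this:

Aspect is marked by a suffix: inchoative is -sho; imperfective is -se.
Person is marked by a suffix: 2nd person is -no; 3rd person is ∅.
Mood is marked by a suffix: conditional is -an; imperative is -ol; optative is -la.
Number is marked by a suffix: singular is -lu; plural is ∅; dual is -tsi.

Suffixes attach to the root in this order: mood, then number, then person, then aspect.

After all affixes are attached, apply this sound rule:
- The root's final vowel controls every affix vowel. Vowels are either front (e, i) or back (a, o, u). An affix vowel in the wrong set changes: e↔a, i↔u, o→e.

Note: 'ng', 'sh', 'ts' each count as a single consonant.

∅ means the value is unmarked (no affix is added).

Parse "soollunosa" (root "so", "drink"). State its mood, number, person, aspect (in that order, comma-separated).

Segment: so-ol-lu-no-se.
mood: -ol → imperative.
number: -lu → singular.
person: -no → 2nd person.
aspect: -se → imperfective.

imperative, singular, 2nd person, imperfective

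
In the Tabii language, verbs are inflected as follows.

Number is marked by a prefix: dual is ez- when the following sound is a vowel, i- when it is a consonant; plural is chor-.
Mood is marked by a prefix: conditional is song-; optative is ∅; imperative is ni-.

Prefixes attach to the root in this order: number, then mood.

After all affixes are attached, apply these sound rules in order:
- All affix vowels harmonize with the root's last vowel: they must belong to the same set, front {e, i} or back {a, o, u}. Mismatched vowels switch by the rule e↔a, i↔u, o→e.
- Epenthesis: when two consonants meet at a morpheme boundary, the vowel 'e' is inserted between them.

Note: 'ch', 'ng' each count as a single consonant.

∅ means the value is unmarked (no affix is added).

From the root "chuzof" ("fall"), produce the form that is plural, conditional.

Attach number plural chor- → chorchuzof.
Attach mood conditional song- → songchorchuzof.
Vowel harmony: no change.
Apply epenthesis: songchorchuzof → songechorechuzof.

songechorechuzof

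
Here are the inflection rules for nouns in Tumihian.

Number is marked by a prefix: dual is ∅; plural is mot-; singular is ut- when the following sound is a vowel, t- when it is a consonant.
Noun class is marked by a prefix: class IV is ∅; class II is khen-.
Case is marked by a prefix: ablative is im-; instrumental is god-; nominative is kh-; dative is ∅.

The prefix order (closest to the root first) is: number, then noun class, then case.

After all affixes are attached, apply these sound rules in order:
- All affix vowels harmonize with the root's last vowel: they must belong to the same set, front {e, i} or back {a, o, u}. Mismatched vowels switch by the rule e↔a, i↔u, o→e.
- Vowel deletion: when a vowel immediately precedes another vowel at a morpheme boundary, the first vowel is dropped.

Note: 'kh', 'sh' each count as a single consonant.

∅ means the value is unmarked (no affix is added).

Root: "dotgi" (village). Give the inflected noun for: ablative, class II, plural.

Attach number plural mot- → motdotgi.
Attach noun class class II khen- → khenmotdotgi.
Attach case ablative im- → imkhenmotdotgi.
Apply vowel harmony: imkhenmotdotgi → imkhenmetdotgi.
Vowel deletion: no change.

imkhenmetdotgi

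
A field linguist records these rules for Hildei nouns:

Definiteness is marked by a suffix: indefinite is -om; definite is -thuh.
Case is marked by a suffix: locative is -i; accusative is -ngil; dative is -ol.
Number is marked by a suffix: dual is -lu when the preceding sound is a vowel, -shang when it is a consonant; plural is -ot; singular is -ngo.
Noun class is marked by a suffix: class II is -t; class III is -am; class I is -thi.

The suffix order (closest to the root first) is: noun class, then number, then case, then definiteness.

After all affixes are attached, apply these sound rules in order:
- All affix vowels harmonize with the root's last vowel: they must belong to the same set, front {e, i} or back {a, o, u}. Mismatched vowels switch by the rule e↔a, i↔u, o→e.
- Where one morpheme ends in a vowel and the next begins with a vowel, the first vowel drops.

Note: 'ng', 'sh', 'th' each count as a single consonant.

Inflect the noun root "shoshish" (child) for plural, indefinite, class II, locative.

Attach noun class class II -t → shoshisht.
Attach number plural -ot → shoshishtot.
Attach case locative -i → shoshishtoti.
Attach definiteness indefinite -om → shoshishtotiom.
Apply vowel harmony: shoshishtotiom → shoshishtetiem.
Apply vowel deletion: shoshishtetiem → shoshishtetem.

shoshishtetem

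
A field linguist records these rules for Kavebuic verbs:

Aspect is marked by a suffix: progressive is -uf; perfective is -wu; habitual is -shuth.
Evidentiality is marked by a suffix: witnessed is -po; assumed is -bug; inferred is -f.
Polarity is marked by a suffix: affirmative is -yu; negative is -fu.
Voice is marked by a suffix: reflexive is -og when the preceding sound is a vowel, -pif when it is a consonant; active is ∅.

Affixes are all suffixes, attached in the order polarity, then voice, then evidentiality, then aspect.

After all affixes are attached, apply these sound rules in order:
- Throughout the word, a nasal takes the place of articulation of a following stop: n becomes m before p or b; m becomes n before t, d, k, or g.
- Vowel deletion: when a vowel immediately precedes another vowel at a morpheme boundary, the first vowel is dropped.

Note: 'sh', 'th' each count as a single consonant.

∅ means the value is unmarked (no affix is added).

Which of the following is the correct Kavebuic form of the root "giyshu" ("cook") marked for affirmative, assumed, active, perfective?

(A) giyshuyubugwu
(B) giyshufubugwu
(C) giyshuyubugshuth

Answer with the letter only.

Attach polarity affirmative -yu → giyshuyu.
voice = active: zero marking, form stays giyshuyu.
Attach evidentiality assumed -bug → giyshuyubug.
Attach aspect perfective -wu → giyshuyubugwu.
Nasal assimilation: no change.
Vowel deletion: no change.
So the correct form is giyshuyubugwu, option (A).
(B) giyshufubugwu is wrong: it uses negative instead of affirmative for polarity.
(C) giyshuyubugshuth is wrong: it uses habitual instead of perfective for aspect.

A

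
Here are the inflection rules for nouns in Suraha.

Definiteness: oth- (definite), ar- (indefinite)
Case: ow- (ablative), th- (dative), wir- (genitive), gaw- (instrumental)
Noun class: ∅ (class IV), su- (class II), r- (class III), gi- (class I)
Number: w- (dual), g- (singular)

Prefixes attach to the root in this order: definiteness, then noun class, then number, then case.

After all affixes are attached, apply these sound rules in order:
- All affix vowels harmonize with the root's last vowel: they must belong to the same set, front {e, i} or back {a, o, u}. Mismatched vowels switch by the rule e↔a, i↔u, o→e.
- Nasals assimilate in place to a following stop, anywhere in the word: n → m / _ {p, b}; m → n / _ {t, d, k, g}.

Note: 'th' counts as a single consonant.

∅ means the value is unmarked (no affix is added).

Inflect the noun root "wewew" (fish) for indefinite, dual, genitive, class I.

Attach definiteness indefinite ar- → arwewew.
Attach noun class class I gi- → giarwewew.
Attach number dual w- → wgiarwewew.
Attach case genitive wir- → wirwgiarwewew.
Apply vowel harmony: wirwgiarwewew → wirwgierwewew.
Nasal assimilation: no change.

wirwgierwewew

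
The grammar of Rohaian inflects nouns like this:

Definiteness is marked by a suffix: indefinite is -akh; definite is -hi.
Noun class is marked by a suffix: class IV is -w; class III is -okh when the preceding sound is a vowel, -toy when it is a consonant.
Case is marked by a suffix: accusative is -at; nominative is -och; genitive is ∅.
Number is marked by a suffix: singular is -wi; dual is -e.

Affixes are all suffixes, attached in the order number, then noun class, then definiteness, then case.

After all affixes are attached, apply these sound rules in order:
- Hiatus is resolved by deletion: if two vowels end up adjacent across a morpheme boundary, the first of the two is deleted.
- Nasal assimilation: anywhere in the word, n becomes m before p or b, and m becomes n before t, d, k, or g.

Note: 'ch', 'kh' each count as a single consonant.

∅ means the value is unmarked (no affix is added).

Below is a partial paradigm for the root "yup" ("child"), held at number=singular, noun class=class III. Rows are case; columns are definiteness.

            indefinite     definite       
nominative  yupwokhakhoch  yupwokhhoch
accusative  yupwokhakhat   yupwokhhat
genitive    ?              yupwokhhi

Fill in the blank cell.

yupwokhakh

Attach number singular -wi → yupwi.
Attach noun class class III -okh (after vowel 'i') → yupwiokh.
Attach definiteness indefinite -akh → yupwiokhakh.
case = genitive: zero marking, form stays yupwiokhakh.
Apply vowel deletion: yupwiokhakh → yupwokhakh.
Nasal assimilation: no change.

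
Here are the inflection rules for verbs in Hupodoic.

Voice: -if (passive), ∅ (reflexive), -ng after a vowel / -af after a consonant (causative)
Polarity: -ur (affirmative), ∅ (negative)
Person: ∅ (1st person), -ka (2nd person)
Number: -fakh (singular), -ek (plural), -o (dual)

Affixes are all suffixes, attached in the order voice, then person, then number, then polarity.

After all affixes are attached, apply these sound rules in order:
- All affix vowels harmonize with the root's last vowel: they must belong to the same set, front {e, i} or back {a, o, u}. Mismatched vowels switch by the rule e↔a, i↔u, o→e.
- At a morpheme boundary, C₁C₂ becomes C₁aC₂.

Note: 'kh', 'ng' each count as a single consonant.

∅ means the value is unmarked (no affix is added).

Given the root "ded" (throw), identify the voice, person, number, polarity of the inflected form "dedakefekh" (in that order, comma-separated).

reflexive, 2nd person, singular, negative

Segment: ded-ka-fakh.
voice: ∅ → reflexive.
person: -ka → 2nd person.
number: -fakh → singular.
polarity: ∅ → negative.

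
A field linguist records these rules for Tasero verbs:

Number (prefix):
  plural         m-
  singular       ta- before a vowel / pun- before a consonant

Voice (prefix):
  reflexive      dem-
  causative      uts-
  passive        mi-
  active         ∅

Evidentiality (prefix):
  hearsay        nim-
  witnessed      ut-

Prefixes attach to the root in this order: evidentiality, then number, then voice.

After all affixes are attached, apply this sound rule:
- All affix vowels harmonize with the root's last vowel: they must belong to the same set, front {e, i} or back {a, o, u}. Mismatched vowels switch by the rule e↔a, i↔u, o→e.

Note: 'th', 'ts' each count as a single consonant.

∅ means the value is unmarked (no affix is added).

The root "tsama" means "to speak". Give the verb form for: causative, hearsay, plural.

utsmnumtsama

Attach evidentiality hearsay nim- → nimtsama.
Attach number plural m- → mnimtsama.
Attach voice causative uts- → utsmnimtsama.
Apply vowel harmony: utsmnimtsama → utsmnumtsama.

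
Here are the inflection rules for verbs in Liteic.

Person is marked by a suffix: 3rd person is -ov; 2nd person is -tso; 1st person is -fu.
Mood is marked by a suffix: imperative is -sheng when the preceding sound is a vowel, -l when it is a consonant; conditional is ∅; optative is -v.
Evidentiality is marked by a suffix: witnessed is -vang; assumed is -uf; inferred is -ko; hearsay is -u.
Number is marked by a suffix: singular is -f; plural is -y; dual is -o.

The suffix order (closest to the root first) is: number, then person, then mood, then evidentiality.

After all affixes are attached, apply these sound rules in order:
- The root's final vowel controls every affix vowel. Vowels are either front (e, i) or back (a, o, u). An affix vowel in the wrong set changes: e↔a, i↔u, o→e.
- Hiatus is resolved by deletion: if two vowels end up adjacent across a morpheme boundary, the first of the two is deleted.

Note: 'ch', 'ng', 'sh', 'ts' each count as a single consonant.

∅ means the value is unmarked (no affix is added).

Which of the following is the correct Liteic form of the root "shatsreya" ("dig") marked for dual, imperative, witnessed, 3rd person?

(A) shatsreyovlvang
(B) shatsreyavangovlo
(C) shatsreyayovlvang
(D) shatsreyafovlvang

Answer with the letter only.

A

Attach number dual -o → shatsreyao.
Attach person 3rd person -ov → shatsreyaoov.
Attach mood imperative -l (after consonant 'v') → shatsreyaoovl.
Attach evidentiality witnessed -vang → shatsreyaoovlvang.
Vowel harmony: no change.
Apply vowel deletion: shatsreyaoovlvang → shatsreyovlvang.
So the correct form is shatsreyovlvang, option (A).
(D) shatsreyafovlvang is wrong: it uses singular instead of dual for number.
(B) shatsreyavangovlo is wrong: it has the affixes in the wrong order.
(C) shatsreyayovlvang is wrong: it uses plural instead of dual for number.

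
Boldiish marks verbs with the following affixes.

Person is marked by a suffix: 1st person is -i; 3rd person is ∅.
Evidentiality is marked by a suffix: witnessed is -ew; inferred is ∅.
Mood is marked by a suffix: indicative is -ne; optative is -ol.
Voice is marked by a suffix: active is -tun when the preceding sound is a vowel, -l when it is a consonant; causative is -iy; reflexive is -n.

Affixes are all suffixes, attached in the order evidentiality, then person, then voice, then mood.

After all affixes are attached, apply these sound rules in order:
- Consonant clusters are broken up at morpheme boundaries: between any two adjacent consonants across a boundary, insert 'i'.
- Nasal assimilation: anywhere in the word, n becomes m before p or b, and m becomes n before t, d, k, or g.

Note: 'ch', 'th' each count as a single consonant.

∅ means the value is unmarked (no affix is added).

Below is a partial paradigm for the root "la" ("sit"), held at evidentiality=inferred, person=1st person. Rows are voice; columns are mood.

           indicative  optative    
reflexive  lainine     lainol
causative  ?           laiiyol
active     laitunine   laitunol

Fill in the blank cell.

evidentiality = inferred: zero marking, form stays la.
Attach person 1st person -i → lai.
Attach voice causative -iy → laiiy.
Attach mood indicative -ne → laiiyne.
Apply epenthesis: laiiyne → laiiyine.
Nasal assimilation: no change.

laiiyine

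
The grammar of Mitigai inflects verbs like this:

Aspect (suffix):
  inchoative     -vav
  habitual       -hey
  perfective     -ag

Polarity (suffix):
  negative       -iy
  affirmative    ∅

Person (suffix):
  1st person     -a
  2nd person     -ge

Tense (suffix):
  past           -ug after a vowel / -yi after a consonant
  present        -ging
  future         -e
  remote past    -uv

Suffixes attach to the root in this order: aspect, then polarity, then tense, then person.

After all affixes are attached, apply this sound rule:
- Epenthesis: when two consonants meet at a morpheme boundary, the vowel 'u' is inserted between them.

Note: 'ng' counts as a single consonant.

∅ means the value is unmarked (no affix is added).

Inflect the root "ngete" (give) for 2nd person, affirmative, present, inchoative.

Attach aspect inchoative -vav → ngetevav.
polarity = affirmative: zero marking, form stays ngetevav.
Attach tense present -ging → ngetevavging.
Attach person 2nd person -ge → ngetevavgingge.
Apply epenthesis: ngetevavgingge → ngetevavuginguge.

ngetevavuginguge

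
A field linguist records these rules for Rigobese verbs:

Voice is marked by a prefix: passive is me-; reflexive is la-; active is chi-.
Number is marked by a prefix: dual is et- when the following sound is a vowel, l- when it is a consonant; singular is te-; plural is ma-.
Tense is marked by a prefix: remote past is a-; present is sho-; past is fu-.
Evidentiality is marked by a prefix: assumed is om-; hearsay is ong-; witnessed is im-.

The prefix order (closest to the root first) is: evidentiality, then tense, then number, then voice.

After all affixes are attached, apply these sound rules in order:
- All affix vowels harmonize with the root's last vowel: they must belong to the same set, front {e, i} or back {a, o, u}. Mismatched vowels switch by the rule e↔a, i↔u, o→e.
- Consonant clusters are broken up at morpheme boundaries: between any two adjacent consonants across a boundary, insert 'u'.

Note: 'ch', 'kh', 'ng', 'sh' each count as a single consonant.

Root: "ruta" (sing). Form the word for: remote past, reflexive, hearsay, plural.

Attach evidentiality hearsay ong- → ongruta.
Attach tense remote past a- → aongruta.
Attach number plural ma- → maaongruta.
Attach voice reflexive la- → lamaaongruta.
Vowel harmony: no change.
Apply epenthesis: lamaaongruta → lamaaonguruta.

lamaaonguruta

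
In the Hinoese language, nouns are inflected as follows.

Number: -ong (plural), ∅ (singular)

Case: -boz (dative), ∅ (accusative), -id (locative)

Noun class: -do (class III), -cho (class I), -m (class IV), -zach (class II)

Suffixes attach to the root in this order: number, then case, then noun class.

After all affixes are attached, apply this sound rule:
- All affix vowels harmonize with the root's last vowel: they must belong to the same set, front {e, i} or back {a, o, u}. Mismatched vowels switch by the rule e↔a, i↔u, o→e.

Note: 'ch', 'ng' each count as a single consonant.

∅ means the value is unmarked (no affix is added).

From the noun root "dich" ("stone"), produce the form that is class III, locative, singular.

dichidde

number = singular: zero marking, form stays dich.
Attach case locative -id → dichid.
Attach noun class class III -do → dichiddo.
Apply vowel harmony: dichiddo → dichidde.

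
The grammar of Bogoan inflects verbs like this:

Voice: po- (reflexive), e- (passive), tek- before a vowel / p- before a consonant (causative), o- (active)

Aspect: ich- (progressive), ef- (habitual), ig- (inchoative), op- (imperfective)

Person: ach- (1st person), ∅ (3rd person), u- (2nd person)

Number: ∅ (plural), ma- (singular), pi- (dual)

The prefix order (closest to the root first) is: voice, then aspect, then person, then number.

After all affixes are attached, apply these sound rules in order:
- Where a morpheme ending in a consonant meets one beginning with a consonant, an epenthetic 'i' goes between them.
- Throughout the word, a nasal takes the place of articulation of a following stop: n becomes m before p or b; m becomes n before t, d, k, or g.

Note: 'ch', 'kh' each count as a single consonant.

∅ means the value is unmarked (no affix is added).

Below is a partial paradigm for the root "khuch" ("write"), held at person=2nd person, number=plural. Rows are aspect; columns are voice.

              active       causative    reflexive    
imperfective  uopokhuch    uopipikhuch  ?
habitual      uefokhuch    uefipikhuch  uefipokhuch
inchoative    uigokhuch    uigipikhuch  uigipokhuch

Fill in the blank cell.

uopipokhuch

Attach voice reflexive po- → pokhuch.
Attach aspect imperfective op- → oppokhuch.
Attach person 2nd person u- → uoppokhuch.
number = plural: zero marking, form stays uoppokhuch.
Apply epenthesis: uoppokhuch → uopipokhuch.
Nasal assimilation: no change.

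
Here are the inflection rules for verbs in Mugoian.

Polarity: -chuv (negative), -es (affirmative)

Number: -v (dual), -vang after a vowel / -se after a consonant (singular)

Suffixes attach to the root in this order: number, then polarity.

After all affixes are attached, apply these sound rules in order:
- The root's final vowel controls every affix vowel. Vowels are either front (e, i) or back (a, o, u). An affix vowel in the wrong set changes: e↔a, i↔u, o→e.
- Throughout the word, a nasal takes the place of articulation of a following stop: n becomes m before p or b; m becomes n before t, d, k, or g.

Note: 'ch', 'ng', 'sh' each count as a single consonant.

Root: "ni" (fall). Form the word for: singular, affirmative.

Attach number singular -vang (after vowel 'i') → nivang.
Attach polarity affirmative -es → nivanges.
Apply vowel harmony: nivanges → nivenges.
Nasal assimilation: no change.

nivenges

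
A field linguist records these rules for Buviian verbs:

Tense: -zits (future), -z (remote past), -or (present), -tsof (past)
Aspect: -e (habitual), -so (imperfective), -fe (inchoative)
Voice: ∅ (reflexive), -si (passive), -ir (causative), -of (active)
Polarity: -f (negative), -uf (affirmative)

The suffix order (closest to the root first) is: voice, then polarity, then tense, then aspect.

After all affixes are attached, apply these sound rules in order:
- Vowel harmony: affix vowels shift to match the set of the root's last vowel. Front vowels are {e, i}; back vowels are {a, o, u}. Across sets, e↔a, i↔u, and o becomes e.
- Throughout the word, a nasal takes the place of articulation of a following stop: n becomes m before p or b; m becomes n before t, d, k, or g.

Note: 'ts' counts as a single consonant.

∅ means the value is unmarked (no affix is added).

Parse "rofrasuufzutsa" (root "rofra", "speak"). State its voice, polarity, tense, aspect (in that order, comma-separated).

passive, affirmative, future, habitual

Segment: rofra-si-uf-zits-e.
voice: -si → passive.
polarity: -uf → affirmative.
tense: -zits → future.
aspect: -e → habitual.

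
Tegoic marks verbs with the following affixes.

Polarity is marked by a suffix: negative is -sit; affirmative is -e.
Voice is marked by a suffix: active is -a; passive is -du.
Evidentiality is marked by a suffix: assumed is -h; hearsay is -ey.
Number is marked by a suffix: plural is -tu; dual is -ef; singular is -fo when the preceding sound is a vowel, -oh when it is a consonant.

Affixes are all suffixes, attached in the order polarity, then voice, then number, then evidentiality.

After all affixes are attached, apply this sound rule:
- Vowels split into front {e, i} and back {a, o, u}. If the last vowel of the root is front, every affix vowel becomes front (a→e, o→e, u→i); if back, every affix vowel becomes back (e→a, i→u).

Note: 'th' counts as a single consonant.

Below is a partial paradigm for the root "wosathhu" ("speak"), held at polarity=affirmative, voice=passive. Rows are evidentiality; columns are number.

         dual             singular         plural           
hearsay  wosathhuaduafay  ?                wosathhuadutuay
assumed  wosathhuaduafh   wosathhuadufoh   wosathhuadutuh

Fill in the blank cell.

wosathhuadufoay

Attach polarity affirmative -e → wosathhue.
Attach voice passive -du → wosathhuedu.
Attach number singular -fo (after vowel 'u') → wosathhuedufo.
Attach evidentiality hearsay -ey → wosathhuedufoey.
Apply vowel harmony: wosathhuedufoey → wosathhuadufoay.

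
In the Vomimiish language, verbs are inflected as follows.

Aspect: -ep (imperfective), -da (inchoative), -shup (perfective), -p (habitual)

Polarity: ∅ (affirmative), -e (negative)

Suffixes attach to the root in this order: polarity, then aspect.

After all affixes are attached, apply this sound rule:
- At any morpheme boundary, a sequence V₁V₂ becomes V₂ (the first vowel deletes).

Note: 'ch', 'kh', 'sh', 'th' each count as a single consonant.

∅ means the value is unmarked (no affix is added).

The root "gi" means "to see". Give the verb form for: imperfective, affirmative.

polarity = affirmative: zero marking, form stays gi.
Attach aspect imperfective -ep → giep.
Apply vowel deletion: giep → gep.

gep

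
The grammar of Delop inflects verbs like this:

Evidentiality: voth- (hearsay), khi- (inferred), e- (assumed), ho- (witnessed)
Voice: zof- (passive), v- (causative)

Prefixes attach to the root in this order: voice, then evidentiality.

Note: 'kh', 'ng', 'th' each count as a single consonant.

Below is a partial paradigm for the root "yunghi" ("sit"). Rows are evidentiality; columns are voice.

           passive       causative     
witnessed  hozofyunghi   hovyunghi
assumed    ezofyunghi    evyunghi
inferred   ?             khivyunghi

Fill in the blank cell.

khizofyunghi

Attach voice passive zof- → zofyunghi.
Attach evidentiality inferred khi- → khizofyunghi.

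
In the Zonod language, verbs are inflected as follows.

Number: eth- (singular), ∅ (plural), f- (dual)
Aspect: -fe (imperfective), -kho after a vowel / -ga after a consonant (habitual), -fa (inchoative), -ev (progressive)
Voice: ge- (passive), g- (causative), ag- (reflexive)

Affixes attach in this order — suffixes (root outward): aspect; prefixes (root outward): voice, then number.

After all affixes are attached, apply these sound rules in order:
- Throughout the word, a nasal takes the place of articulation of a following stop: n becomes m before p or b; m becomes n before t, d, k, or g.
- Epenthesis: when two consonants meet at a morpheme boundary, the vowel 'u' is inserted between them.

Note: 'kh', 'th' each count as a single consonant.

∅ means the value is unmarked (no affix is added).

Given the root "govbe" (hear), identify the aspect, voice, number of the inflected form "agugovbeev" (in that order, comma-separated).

Segment: ag-govbe-ev.
aspect: -ev → progressive.
voice: ag- → reflexive.
number: ∅ → plural.

progressive, reflexive, plural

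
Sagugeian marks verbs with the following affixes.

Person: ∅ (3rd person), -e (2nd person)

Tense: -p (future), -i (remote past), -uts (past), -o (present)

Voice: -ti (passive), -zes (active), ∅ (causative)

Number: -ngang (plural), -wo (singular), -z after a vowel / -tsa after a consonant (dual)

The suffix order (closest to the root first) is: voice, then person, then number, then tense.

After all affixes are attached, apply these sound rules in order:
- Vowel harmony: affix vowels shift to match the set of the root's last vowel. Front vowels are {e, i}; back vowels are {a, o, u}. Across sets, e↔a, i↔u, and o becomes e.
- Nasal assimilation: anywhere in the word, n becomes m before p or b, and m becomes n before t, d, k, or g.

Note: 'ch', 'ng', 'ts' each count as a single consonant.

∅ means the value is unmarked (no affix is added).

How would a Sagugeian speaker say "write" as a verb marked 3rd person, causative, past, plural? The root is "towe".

towengengits

voice = causative: zero marking, form stays towe.
person = 3rd person: zero marking, form stays towe.
Attach number plural -ngang → towengang.
Attach tense past -uts → towenganguts.
Apply vowel harmony: towenganguts → towengengits.
Nasal assimilation: no change.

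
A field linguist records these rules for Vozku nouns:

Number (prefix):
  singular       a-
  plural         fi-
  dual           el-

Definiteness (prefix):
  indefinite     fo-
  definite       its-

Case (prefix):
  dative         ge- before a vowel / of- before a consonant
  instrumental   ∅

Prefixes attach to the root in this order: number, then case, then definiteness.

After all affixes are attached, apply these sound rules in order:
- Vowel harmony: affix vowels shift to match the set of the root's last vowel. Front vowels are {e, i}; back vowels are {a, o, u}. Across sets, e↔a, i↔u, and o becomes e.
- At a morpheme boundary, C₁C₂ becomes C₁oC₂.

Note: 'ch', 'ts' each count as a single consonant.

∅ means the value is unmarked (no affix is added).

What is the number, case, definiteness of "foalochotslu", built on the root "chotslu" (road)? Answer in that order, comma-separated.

Segment: fo-el-chotslu.
number: el- → dual.
case: ∅ → instrumental.
definiteness: fo- → indefinite.

dual, instrumental, indefinite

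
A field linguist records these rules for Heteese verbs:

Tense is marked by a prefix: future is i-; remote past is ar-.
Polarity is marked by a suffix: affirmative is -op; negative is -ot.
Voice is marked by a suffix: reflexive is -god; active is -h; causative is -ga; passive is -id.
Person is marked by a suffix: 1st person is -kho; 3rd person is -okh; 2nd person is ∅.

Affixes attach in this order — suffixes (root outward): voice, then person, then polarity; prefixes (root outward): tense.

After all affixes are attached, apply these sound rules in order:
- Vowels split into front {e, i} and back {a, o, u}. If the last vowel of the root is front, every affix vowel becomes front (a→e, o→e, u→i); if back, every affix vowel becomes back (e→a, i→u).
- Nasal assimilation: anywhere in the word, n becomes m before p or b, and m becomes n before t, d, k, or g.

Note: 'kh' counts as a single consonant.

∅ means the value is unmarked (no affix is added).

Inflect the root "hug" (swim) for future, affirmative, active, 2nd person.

Attach voice active -h → hugh.
Attach tense future i- → ihugh.
person = 2nd person: zero marking, form stays ihugh.
Attach polarity affirmative -op → ihughop.
Apply vowel harmony: ihughop → uhughop.
Nasal assimilation: no change.

uhughop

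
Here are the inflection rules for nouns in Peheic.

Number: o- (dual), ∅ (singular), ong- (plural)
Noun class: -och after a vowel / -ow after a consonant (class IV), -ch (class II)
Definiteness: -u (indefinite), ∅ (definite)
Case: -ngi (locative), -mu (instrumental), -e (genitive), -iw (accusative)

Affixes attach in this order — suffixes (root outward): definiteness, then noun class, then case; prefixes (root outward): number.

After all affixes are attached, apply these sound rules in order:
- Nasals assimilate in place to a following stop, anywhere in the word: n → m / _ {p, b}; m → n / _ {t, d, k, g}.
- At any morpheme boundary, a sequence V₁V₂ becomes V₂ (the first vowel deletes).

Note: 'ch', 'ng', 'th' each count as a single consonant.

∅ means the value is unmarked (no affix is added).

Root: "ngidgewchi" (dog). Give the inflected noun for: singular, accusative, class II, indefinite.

ngidgewchuchiw

Attach definiteness indefinite -u → ngidgewchiu.
Attach noun class class II -ch → ngidgewchiuch.
number = singular: zero marking, form stays ngidgewchiuch.
Attach case accusative -iw → ngidgewchiuchiw.
Nasal assimilation: no change.
Apply vowel deletion: ngidgewchiuchiw → ngidgewchuchiw.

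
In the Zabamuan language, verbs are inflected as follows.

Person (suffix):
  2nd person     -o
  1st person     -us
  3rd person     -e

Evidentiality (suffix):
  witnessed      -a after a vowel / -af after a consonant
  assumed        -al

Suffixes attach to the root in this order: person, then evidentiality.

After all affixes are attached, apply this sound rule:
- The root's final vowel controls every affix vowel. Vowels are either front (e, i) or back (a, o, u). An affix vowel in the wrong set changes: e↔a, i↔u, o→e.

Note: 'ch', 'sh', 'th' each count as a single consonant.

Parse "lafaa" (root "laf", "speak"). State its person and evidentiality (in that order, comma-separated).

3rd person, witnessed

Segment: laf-e-a.
person: -e → 3rd person.
evidentiality: -a/af → witnessed.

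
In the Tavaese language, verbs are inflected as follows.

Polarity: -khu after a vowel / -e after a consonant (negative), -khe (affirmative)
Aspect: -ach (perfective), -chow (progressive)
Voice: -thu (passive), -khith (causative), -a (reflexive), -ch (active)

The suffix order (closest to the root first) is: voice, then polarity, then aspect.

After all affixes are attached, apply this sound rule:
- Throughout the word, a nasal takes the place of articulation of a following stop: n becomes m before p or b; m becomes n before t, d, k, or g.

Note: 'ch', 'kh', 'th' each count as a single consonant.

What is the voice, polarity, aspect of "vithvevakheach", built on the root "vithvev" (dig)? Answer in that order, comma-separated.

Segment: vithvev-a-khe-ach.
voice: -a → reflexive.
polarity: -khe → affirmative.
aspect: -ach → perfective.

reflexive, affirmative, perfective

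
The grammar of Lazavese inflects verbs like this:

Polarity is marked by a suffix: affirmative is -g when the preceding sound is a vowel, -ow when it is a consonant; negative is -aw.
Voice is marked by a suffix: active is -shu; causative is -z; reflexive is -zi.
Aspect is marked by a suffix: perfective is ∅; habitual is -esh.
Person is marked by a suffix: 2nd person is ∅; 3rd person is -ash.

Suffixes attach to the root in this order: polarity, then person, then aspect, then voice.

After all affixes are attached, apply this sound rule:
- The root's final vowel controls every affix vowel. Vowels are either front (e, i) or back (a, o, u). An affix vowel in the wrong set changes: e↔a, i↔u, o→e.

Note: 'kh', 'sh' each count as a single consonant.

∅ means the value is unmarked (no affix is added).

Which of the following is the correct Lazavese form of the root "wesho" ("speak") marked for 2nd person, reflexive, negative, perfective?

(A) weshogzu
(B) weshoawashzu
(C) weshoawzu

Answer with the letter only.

C

Attach polarity negative -aw → weshoaw.
person = 2nd person: zero marking, form stays weshoaw.
aspect = perfective: zero marking, form stays weshoaw.
Attach voice reflexive -zi → weshoawzi.
Apply vowel harmony: weshoawzi → weshoawzu.
So the correct form is weshoawzu, option (C).
(A) weshogzu is wrong: it uses affirmative instead of negative for polarity.
(B) weshoawashzu is wrong: it uses habitual instead of perfective for aspect.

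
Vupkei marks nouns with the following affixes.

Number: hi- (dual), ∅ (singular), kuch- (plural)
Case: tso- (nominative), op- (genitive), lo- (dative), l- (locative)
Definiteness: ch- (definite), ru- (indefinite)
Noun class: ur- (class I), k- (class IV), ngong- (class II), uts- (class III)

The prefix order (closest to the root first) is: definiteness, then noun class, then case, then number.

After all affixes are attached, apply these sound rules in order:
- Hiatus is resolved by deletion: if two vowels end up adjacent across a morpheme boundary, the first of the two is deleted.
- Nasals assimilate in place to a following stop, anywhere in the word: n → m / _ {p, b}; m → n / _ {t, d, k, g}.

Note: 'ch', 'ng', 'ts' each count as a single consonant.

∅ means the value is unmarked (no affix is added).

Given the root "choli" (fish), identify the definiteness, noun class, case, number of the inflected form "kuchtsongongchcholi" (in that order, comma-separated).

Segment: kuch-tso-ngong-ch-choli.
definiteness: ch- → definite.
noun class: ngong- → class II.
case: tso- → nominative.
number: kuch- → plural.

definite, class II, nominative, plural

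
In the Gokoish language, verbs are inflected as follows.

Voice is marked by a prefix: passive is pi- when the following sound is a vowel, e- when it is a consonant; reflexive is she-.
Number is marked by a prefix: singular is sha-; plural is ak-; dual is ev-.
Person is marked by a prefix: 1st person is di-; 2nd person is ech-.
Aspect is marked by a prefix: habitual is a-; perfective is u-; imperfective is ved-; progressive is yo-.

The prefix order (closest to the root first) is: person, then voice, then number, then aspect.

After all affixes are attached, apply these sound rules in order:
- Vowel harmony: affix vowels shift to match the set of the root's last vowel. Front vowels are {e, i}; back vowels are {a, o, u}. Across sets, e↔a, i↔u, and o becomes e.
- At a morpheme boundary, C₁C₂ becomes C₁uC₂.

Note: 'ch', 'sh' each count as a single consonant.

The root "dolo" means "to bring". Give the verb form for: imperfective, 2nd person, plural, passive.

Attach person 2nd person ech- → echdolo.
Attach voice passive pi- (before vowel 'e') → piechdolo.
Attach number plural ak- → akpiechdolo.
Attach aspect imperfective ved- → vedakpiechdolo.
Apply vowel harmony: vedakpiechdolo → vadakpuachdolo.
Apply epenthesis: vadakpuachdolo → vadakupuachudolo.

vadakupuachudolo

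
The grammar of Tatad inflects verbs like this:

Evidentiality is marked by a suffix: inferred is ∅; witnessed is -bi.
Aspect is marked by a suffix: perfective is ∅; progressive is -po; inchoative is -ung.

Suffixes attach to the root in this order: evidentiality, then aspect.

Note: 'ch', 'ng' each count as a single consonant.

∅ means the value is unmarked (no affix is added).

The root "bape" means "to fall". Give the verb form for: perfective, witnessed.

Attach evidentiality witnessed -bi → bapebi.
aspect = perfective: zero marking, form stays bapebi.

bapebi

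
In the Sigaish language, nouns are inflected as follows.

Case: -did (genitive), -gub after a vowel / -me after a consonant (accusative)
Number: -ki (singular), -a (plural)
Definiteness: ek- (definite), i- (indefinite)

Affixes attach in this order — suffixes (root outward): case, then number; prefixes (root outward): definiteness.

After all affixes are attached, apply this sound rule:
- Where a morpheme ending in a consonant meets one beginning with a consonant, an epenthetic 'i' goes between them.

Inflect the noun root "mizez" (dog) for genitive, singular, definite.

ekimizezididiki

Attach case genitive -did → mizezdid.
Attach definiteness definite ek- → ekmizezdid.
Attach number singular -ki → ekmizezdidki.
Apply epenthesis: ekmizezdidki → ekimizezididiki.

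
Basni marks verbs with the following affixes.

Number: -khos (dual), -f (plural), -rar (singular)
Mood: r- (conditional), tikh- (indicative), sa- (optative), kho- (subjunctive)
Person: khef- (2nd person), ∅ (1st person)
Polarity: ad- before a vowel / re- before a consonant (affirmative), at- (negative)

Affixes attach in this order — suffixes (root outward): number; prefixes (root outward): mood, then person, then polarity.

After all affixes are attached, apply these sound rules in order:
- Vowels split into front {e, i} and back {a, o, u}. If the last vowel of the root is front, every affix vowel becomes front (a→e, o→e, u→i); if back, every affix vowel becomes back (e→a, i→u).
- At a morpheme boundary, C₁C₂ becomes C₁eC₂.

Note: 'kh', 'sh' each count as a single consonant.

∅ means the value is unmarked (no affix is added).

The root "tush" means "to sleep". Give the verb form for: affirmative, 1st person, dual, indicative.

Attach mood indicative tikh- → tikhtush.
person = 1st person: zero marking, form stays tikhtush.
Attach polarity affirmative re- (before consonant 't') → retikhtush.
Attach number dual -khos → retikhtushkhos.
Apply vowel harmony: retikhtushkhos → ratukhtushkhos.
Apply epenthesis: ratukhtushkhos → ratukhetushekhos.

ratukhetushekhos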